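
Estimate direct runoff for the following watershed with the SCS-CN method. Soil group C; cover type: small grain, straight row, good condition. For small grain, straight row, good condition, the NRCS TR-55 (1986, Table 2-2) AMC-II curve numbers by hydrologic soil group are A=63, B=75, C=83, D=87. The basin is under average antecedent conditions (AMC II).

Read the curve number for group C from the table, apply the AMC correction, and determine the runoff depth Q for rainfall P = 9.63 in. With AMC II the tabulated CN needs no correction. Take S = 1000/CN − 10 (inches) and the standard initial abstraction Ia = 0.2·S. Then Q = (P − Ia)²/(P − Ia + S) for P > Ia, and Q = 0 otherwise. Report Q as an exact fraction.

Q = 5856687841/776290700 in ≈ 7.544 in

NRCS table: small grain, straight row, good condition, soil group C → CN(II) = 83
AMC II — tabulated CN = 83 applies directly.
S = 1000/83 − 10 = 170/83 in ≈ 2.048 in
Initial abstraction Ia = S/5 = (170/83)/5 = 34/83 ≈ 0.410 in
P − Ia = 9.630 − 0.410 = 76529/8300 ≈ 9.220 in (> 0, runoff occurs)
Q = (76529/8300)²/((76529/8300) + 170/83) = (5856687841/68890000)/(93529/8300) = 5856687841/776290700 in ≈ 7.544 in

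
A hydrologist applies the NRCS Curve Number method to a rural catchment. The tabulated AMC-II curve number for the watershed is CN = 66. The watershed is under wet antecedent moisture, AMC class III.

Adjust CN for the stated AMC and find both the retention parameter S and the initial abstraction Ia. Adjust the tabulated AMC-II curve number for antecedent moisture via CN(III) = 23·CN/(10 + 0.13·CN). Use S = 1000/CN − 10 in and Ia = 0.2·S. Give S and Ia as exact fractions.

Adjust CN=66 to AMC III: 23·66/(10 + 0.13·66) → 1518 ÷ (929/50) = 75900/929 ≈ 81.701
S = 1000/(75900/929) − 10 = 1700/759 in ≈ 2.240 in
Ia = 0.2S: 0.2·2.240 = 0.448 in (exactly 340/759)

S = 1700/759 in ≈ 2.240 in; Ia = 340/759 in ≈ 0.448 in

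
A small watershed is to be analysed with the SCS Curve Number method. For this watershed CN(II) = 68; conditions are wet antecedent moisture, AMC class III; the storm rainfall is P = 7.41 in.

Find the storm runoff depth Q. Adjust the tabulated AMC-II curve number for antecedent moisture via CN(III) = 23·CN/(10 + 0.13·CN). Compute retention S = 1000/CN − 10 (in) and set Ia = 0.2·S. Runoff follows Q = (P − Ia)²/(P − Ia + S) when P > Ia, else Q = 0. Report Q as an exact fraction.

CN(III) from CN(II)=68: (23·68)/(10 + 0.13·68) = 39100/471 ≈ 83.015
Max retention: S = 1000/(39100/471) − 10 = 800/391 in (≈ 2.046 in)
Ia = 0.2·(800/391) = 160/391 in ≈ 0.409 in
Excess rainfall: 7.410 − 0.409 = 7.001 in; P > Ia so Q > 0
Q = (273731/39100)²/((273731/39100) + 800/391) = (74928660361/1528810000)/(353731/39100) = 74928660361/13830882100 in ≈ 5.417 in

Q = 74928660361/13830882100 in ≈ 5.417 in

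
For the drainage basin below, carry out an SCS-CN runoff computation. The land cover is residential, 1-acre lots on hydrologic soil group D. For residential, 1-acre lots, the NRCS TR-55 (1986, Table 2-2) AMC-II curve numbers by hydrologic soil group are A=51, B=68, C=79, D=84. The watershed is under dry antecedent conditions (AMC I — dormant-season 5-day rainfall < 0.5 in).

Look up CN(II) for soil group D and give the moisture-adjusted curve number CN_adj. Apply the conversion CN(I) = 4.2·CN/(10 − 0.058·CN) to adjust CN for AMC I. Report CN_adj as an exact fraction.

NRCS table: residential, 1-acre lots, soil group D → CN(II) = 84
Adjust CN=84 to AMC I: 4.2·84/(10 − 0.058·84) → (1764/5) ÷ (641/125) = 44100/641 ≈ 68.799

CN_adj = 44100/641 ≈ 68.799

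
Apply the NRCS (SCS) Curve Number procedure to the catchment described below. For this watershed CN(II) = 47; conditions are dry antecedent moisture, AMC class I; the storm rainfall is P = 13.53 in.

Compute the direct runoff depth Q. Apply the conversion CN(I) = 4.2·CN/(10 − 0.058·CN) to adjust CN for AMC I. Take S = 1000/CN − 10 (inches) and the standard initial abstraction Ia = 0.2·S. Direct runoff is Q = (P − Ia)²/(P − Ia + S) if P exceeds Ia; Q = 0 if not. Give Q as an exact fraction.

Q = 648686878921/341049065700 in ≈ 1.902 in

Dry (AMC I): CN(I) = 4.2·47/(10 − 0.058·47) = (987/5)/(3637/500) = 98700/3637 ≈ 27.138
Max retention: S = 1000/(98700/3637) − 10 = 26500/987 in (≈ 26.849 in)
Ia = 0.2S: 0.2·26.849 = 5.370 in (exactly 5300/987)
Excess rainfall: 13.530 − 5.370 = 8.160 in; P > Ia so Q > 0
Runoff Q = (P−Ia)²/(P−Ia+S) = (8.160)²/(8.160+26.849) = 648686878921/341049065700 ≈ 1.902 in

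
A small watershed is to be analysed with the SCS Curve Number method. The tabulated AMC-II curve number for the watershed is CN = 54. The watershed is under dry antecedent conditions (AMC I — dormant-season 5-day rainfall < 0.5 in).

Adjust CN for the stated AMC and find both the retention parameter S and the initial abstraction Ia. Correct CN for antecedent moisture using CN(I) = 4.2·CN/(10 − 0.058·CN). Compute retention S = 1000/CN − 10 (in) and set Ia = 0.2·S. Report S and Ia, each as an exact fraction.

CN(I) from CN(II)=54: (4.2·54)/(10 − 0.058·54) = 56700/1717 ≈ 33.023
Max retention: S = 1000/(56700/1717) − 10 = 11500/567 in (≈ 20.282 in)
Ia = 0.2S: 0.2·20.282 = 4.056 in (exactly 2300/567)

S = 11500/567 in ≈ 20.282 in; Ia = 2300/567 in ≈ 4.056 in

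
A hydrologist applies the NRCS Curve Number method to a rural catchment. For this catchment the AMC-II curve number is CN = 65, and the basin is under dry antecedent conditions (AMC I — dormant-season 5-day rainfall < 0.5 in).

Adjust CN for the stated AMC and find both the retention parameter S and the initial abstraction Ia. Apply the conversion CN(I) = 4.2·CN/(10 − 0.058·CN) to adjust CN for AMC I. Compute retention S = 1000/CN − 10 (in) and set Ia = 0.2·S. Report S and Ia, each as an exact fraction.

CN(I) from CN(II)=65: (4.2·65)/(10 − 0.058·65) = 3900/89 ≈ 43.820
Max retention: S = 1000/(3900/89) − 10 = 500/39 in (≈ 12.821 in)
Initial abstraction Ia = S/5 = (500/39)/5 = 100/39 ≈ 2.564 in

S = 500/39 in ≈ 12.821 in; Ia = 100/39 in ≈ 2.564 in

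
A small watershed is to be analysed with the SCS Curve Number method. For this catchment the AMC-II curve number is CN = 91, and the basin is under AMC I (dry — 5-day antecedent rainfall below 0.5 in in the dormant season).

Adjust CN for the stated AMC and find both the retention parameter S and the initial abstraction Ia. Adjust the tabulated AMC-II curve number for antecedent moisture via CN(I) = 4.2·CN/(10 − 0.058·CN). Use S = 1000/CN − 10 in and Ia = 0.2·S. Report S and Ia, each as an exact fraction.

S = 1500/637 in ≈ 2.355 in; Ia = 300/637 in ≈ 0.471 in

CN(I) from CN(II)=91: (4.2·91)/(10 − 0.058·91) = 63700/787 ≈ 80.940
Retention S: 1000/CN − 10 with CN=80.940 → S = 1500/637 ≈ 2.355 in
Ia = 0.2·(1500/637) = 300/637 in ≈ 0.471 in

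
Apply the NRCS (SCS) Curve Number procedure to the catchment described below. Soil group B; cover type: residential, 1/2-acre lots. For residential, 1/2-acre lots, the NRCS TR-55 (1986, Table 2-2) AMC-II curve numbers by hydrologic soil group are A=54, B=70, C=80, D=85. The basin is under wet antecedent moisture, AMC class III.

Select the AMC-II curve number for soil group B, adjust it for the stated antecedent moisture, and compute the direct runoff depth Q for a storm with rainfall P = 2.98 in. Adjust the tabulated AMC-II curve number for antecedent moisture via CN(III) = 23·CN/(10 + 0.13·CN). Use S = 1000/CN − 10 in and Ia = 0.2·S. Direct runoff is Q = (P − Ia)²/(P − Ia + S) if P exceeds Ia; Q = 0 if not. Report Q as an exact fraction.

NRCS table: residential, 1/2-acre lots, soil group B → CN(II) = 70
Adjust CN=70 to AMC III: 23·70/(10 + 0.13·70) → 1610 ÷ (191/10) = 16100/191 ≈ 84.293
Retention S: 1000/CN − 10 with CN=84.293 → S = 300/161 ≈ 1.863 in
Initial abstraction Ia = S/5 = (300/161)/5 = 60/161 ≈ 0.373 in
P − Ia = 2.980 − 0.373 = 20989/8050 ≈ 2.607 in (> 0, runoff occurs)
Q = (20989/8050)²/((20989/8050) + 300/161) = (440538121/64802500)/(35989/8050) = 440538121/289711450 in ≈ 1.521 in

Q = 440538121/289711450 in ≈ 1.521 in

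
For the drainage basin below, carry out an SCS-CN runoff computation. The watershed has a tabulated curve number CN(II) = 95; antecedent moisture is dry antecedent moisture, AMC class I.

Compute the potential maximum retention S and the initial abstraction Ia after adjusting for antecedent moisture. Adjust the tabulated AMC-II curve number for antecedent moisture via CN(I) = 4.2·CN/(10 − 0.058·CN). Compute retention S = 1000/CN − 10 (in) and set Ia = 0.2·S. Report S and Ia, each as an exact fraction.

S = 500/399 in ≈ 1.253 in; Ia = 100/399 in ≈ 0.251 in

Adjust CN=95 to AMC I: 4.2·95/(10 − 0.058·95) → 399 ÷ (449/100) = 39900/449 ≈ 88.864
Retention S: 1000/CN − 10 with CN=88.864 → S = 500/399 ≈ 1.253 in
Ia = 0.2S: 0.2·1.253 = 0.251 in (exactly 100/399)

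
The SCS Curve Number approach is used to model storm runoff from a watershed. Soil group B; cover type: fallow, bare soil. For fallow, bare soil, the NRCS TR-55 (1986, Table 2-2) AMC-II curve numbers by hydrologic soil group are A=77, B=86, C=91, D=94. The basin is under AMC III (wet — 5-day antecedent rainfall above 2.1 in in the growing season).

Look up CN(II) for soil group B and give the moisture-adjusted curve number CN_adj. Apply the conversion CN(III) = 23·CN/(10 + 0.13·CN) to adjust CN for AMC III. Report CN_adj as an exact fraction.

NRCS table: fallow, bare soil, soil group B → CN(II) = 86
Wet (AMC III): CN(III) = 23·86/(10 + 0.13·86) = 1978/(1059/50) = 98900/1059 ≈ 93.390

CN_adj = 98900/1059 ≈ 93.390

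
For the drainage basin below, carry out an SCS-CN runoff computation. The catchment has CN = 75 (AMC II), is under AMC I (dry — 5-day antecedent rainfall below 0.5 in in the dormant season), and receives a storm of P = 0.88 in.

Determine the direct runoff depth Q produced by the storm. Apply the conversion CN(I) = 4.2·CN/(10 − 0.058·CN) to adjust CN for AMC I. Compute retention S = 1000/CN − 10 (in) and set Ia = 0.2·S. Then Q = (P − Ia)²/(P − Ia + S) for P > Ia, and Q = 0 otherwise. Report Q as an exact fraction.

Dry (AMC I): CN(I) = 4.2·75/(10 − 0.058·75) = 315/(113/20) = 6300/113 ≈ 55.752
Retention S: 1000/CN − 10 with CN=55.752 → S = 500/63 ≈ 7.937 in
Ia = 0.2·(500/63) = 100/63 in ≈ 1.587 in
P = 0.880 ≤ Ia = 1.587 in: entire storm abstracted, Q = 0.

Q = 0 in ≈ 0.000 in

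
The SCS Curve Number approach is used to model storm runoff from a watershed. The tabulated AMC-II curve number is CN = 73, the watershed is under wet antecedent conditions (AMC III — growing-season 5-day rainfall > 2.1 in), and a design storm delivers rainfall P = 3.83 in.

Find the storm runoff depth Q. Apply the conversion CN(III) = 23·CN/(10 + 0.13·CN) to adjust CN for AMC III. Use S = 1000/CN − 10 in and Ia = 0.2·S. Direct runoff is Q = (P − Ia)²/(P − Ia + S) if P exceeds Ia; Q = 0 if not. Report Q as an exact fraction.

Q = 346988149249/144235670300 in ≈ 2.406 in

Adjust CN=73 to AMC III: 23·73/(10 + 0.13·73) → 1679 ÷ (1949/100) = 167900/1949 ≈ 86.147
S = 1000/(167900/1949) − 10 = 2700/1679 in ≈ 1.608 in
Ia = 0.2S: 0.2·1.608 = 0.322 in (exactly 540/1679)
Since P=3.830 > Ia=0.322: effective rainfall P−Ia = 589057/167900 in
Q = (589057/167900)²/((589057/167900) + 2700/1679) = (346988149249/28190410000)/(859057/167900) = 346988149249/144235670300 in ≈ 2.406 in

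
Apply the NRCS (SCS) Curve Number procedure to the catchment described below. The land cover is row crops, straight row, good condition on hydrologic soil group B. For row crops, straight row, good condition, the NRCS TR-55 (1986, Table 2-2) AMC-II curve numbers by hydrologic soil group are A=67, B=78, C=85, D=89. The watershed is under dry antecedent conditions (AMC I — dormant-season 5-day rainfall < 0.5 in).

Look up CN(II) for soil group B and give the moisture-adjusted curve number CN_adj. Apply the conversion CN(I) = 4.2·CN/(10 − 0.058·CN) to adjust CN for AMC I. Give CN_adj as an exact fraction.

NRCS table: row crops, straight row, good condition, soil group B → CN(II) = 78
Dry (AMC I): CN(I) = 4.2·78/(10 − 0.058·78) = (1638/5)/(1369/250) = 81900/1369 ≈ 59.825

CN_adj = 81900/1369 ≈ 59.825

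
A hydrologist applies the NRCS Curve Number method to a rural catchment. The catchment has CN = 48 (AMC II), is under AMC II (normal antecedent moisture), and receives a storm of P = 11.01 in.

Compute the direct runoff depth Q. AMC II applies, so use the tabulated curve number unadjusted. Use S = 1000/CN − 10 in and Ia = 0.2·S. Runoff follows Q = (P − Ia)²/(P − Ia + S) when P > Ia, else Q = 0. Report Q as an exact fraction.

CN(II) = 48; AMC II needs no correction.
Retention S: 1000/CN − 10 with CN=48.000 → S = 65/6 ≈ 10.833 in
Initial abstraction Ia = S/5 = (65/6)/5 = 13/6 ≈ 2.167 in
Since P=11.010 > Ia=2.167: effective rainfall P−Ia = 2653/300 in
Q: (2653/300)² ÷ (5903/300) = 7038409/1770900 in (≈ 3.974 in)

Q = 7038409/1770900 in ≈ 3.974 in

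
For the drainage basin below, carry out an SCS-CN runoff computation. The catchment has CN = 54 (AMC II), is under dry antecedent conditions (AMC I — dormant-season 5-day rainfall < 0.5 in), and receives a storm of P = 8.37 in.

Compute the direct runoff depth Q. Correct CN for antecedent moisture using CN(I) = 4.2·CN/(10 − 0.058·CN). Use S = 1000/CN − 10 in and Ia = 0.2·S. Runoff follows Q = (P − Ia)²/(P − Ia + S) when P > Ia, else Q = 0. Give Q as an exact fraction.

CN(I) from CN(II)=54: (4.2·54)/(10 − 0.058·54) = 56700/1717 ≈ 33.023
S = 1000/(56700/1717) − 10 = 11500/567 in ≈ 20.282 in
Initial abstraction Ia = S/5 = (11500/567)/5 = 2300/567 ≈ 4.056 in
Excess rainfall: 8.370 − 4.056 = 4.314 in; P > Ia so Q > 0
Runoff Q = (P−Ia)²/(P−Ia+S) = (4.314)²/(4.314+20.282) = 59818887241/79072629300 ≈ 0.757 in

Q = 59818887241/79072629300 in ≈ 0.757 in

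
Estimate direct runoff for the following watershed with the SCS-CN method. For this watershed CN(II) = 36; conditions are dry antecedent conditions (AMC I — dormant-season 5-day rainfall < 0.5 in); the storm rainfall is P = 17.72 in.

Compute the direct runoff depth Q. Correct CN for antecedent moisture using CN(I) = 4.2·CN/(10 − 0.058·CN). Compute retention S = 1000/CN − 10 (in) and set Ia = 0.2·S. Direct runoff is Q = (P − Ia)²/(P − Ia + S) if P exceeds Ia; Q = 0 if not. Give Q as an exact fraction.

Q = 1912050529/1151610075 in ≈ 1.660 in

Adjust CN=36 to AMC I: 4.2·36/(10 − 0.058·36) → (756/5) ÷ (989/125) = 18900/989 ≈ 19.110
S = 1000/(18900/989) − 10 = 8000/189 in ≈ 42.328 in
Ia = 0.2S: 0.2·42.328 = 8.466 in (exactly 1600/189)
Excess rainfall: 17.720 − 8.466 = 9.254 in; P > Ia so Q > 0
Runoff Q = (P−Ia)²/(P−Ia+S) = (9.254)²/(9.254+42.328) = 1912050529/1151610075 ≈ 1.660 in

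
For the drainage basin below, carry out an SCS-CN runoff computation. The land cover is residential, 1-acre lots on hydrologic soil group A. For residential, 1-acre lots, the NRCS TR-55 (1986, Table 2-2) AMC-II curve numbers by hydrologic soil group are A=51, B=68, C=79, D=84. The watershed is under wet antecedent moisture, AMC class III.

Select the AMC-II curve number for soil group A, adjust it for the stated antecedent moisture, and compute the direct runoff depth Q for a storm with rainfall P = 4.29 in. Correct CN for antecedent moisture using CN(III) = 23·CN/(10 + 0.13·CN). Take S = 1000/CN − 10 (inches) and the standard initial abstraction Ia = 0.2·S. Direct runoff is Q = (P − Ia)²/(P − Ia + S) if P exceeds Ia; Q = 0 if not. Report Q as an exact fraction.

Q = 164200817089/105008954100 in ≈ 1.564 in

NRCS table: residential, 1-acre lots, soil group A → CN(II) = 51
Adjust CN=51 to AMC III: 23·51/(10 + 0.13·51) → 1173 ÷ (1663/100) = 117300/1663 ≈ 70.535
Max retention: S = 1000/(117300/1663) − 10 = 4900/1173 in (≈ 4.177 in)
Initial abstraction Ia = S/5 = (4900/1173)/5 = 980/1173 ≈ 0.835 in
Since P=4.290 > Ia=0.835: effective rainfall P−Ia = 405217/117300 in
Q: (405217/117300)² ÷ (895217/117300) = 164200817089/105008954100 in (≈ 1.564 in)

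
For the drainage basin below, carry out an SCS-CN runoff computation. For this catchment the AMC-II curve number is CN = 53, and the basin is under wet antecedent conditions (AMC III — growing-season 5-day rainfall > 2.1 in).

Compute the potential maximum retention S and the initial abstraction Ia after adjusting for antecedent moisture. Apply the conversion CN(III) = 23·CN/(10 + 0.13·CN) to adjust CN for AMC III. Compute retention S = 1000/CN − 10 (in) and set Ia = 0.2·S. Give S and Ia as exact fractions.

Wet (AMC III): CN(III) = 23·53/(10 + 0.13·53) = 1219/(1689/100) = 121900/1689 ≈ 72.173
Retention S: 1000/CN − 10 with CN=72.173 → S = 4700/1219 ≈ 3.856 in
Ia = 0.2·(4700/1219) = 940/1219 in ≈ 0.771 in

S = 4700/1219 in ≈ 3.856 in; Ia = 940/1219 in ≈ 0.771 in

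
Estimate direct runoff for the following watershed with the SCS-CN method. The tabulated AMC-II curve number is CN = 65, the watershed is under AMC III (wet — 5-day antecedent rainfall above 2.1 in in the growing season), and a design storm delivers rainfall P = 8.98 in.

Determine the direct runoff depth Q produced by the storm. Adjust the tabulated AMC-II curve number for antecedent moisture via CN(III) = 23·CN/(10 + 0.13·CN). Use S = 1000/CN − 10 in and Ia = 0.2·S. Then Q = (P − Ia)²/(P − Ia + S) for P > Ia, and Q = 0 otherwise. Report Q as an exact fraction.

CN(III) from CN(II)=65: (23·65)/(10 + 0.13·65) = 29900/369 ≈ 81.030
Retention S: 1000/CN − 10 with CN=81.030 → S = 700/299 ≈ 2.341 in
Ia = 0.2S: 0.2·2.341 = 0.468 in (exactly 140/299)
P − Ia = 8.980 − 0.468 = 127251/14950 ≈ 8.512 in (> 0, runoff occurs)
Runoff Q = (P−Ia)²/(P−Ia+S) = (8.512)²/(8.512+2.341) = 16192817001/2425652450 ≈ 6.676 in

Q = 16192817001/2425652450 in ≈ 6.676 in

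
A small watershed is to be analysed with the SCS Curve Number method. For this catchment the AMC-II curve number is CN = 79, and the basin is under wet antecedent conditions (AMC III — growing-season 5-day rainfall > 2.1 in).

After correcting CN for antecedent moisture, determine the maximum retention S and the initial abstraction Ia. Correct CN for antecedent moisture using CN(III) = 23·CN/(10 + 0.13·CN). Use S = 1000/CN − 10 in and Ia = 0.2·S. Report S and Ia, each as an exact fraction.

S = 2100/1817 in ≈ 1.156 in; Ia = 420/1817 in ≈ 0.231 in

Wet (AMC III): CN(III) = 23·79/(10 + 0.13·79) = 1817/(2027/100) = 181700/2027 ≈ 89.640
S = 1000/(181700/2027) − 10 = 2100/1817 in ≈ 1.156 in
Ia = 0.2·(2100/1817) = 420/1817 in ≈ 0.231 in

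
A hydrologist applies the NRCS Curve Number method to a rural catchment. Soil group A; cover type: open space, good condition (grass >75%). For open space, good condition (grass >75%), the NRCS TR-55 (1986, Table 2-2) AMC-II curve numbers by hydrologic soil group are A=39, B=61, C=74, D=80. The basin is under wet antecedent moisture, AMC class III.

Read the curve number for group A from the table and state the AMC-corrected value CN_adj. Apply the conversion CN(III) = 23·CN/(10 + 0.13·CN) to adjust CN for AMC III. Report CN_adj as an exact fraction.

NRCS table: open space, good condition (grass >75%), soil group A → CN(II) = 39
Adjust CN=39 to AMC III: 23·39/(10 + 0.13·39) → 897 ÷ (1507/100) = 89700/1507 ≈ 59.522

CN_adj = 89700/1507 ≈ 59.522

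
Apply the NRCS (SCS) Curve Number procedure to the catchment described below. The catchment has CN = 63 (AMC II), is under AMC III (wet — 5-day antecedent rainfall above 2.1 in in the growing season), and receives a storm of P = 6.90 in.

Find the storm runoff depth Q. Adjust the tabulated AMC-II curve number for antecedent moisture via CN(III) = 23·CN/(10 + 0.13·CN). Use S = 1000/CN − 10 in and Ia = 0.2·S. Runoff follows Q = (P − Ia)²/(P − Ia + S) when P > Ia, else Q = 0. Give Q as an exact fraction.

Q = 8571241561/1877628690 in ≈ 4.565 in

Adjust CN=63 to AMC III: 23·63/(10 + 0.13·63) → 1449 ÷ (1819/100) = 144900/1819 ≈ 79.659
Retention S: 1000/CN − 10 with CN=79.659 → S = 3700/1449 ≈ 2.553 in
Ia = 0.2·(3700/1449) = 740/1449 in ≈ 0.511 in
Since P=6.900 > Ia=0.511: effective rainfall P−Ia = 92581/14490 in
Runoff Q = (P−Ia)²/(P−Ia+S) = (6.389)²/(6.389+2.553) = 8571241561/1877628690 ≈ 4.565 in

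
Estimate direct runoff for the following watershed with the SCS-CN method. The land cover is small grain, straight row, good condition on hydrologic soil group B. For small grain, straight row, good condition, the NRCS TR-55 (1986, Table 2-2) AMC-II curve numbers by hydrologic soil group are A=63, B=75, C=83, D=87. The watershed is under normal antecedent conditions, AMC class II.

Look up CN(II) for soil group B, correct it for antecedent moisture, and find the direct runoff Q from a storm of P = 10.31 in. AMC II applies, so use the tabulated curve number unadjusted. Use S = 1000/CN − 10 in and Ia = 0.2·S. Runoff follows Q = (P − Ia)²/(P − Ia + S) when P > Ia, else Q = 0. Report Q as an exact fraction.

NRCS table: small grain, straight row, good condition, soil group B → CN(II) = 75
AMC II — tabulated CN = 75 applies directly.
S = 1000/75 − 10 = 10/3 in ≈ 3.333 in
Ia = 0.2·(10/3) = 2/3 in ≈ 0.667 in
Excess rainfall: 10.310 − 0.667 = 9.643 in; P > Ia so Q > 0
Q: (2893/300)² ÷ (3893/300) = 8369449/1167900 in (≈ 7.166 in)

Q = 8369449/1167900 in ≈ 7.166 in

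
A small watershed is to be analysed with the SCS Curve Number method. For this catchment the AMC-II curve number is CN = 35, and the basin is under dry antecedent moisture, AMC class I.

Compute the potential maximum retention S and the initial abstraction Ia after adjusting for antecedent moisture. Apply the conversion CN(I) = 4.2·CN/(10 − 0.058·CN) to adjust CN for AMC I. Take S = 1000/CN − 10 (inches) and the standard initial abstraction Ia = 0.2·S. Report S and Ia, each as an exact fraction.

S = 6500/147 in ≈ 44.218 in; Ia = 1300/147 in ≈ 8.844 in

CN(I) from CN(II)=35: (4.2·35)/(10 − 0.058·35) = 14700/797 ≈ 18.444
S = 1000/(14700/797) − 10 = 6500/147 in ≈ 44.218 in
Ia = 0.2S: 0.2·44.218 = 8.844 in (exactly 1300/147)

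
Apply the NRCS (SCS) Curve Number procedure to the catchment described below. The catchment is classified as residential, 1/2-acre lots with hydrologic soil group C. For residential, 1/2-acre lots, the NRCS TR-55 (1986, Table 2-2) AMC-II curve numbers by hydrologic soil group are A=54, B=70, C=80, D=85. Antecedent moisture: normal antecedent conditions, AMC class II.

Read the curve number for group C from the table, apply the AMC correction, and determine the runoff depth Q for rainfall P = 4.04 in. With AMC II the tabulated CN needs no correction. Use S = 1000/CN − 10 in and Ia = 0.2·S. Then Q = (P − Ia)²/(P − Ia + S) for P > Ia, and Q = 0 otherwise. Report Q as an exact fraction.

NRCS table: residential, 1/2-acre lots, soil group C → CN(II) = 80
CN(II) = 80; AMC II needs no correction.
Max retention: S = 1000/80 − 10 = 5/2 in (≈ 2.500 in)
Ia = 0.2S: 0.2·2.500 = 0.500 in (exactly 1/2)
Excess rainfall: 4.040 − 0.500 = 3.540 in; P > Ia so Q > 0
Runoff Q = (P−Ia)²/(P−Ia+S) = (3.540)²/(3.540+2.500) = 31329/15100 ≈ 2.075 in

Q = 31329/15100 in ≈ 2.075 in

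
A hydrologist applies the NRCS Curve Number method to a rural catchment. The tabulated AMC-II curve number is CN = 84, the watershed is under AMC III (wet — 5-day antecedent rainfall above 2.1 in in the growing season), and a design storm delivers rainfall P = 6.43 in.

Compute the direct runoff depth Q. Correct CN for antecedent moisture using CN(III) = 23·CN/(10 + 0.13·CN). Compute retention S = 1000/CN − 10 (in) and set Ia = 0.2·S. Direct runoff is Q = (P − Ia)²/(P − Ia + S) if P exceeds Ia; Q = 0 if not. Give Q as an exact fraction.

Q = 91547999761/16546082700 in ≈ 5.533 in

Wet (AMC III): CN(III) = 23·84/(10 + 0.13·84) = 1932/(523/25) = 48300/523 ≈ 92.352
S = 1000/(48300/523) − 10 = 400/483 in ≈ 0.828 in
Ia = 0.2S: 0.2·0.828 = 0.166 in (exactly 80/483)
Excess rainfall: 6.430 − 0.166 = 6.264 in; P > Ia so Q > 0
Q: (302569/48300)² ÷ (342569/48300) = 91547999761/16546082700 in (≈ 5.533 in)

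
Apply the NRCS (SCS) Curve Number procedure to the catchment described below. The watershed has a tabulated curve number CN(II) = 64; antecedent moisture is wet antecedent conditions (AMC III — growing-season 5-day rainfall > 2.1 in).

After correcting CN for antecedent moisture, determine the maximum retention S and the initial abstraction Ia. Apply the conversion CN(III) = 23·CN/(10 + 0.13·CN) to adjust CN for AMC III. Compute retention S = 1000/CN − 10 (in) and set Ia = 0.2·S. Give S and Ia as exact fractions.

Adjust CN=64 to AMC III: 23·64/(10 + 0.13·64) → 1472 ÷ (458/25) = 18400/229 ≈ 80.349
S = 1000/(18400/229) − 10 = 225/92 in ≈ 2.446 in
Initial abstraction Ia = S/5 = (225/92)/5 = 45/92 ≈ 0.489 in

S = 225/92 in ≈ 2.446 in; Ia = 45/92 in ≈ 0.489 in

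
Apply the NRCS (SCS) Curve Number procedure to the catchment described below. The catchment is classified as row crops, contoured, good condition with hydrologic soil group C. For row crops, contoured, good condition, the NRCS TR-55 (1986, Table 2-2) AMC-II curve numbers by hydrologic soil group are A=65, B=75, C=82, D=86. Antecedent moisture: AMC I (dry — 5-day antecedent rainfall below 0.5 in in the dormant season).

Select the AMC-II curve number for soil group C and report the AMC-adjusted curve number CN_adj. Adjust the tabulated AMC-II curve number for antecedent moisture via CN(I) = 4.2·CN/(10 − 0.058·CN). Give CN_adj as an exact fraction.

CN_adj = 28700/437 ≈ 65.675

NRCS table: row crops, contoured, good condition, soil group C → CN(II) = 82
Adjust CN=82 to AMC I: 4.2·82/(10 − 0.058·82) → (1722/5) ÷ (1311/250) = 28700/437 ≈ 65.675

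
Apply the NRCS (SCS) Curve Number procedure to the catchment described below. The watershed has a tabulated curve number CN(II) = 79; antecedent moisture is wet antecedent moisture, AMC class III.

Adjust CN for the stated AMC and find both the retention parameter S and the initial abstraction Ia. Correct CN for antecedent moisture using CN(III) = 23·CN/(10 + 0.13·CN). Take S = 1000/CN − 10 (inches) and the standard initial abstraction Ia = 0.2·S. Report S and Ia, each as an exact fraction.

Wet (AMC III): CN(III) = 23·79/(10 + 0.13·79) = 1817/(2027/100) = 181700/2027 ≈ 89.640
Retention S: 1000/CN − 10 with CN=89.640 → S = 2100/1817 ≈ 1.156 in
Ia = 0.2·(2100/1817) = 420/1817 in ≈ 0.231 in

S = 2100/1817 in ≈ 1.156 in; Ia = 420/1817 in ≈ 0.231 in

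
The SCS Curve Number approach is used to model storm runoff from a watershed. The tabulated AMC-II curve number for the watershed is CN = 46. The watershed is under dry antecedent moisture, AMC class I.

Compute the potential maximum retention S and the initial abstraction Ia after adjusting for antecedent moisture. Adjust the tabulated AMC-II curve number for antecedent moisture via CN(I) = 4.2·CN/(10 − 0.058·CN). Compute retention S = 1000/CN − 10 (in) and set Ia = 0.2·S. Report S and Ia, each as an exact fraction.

S = 4500/161 in ≈ 27.950 in; Ia = 900/161 in ≈ 5.590 in

Adjust CN=46 to AMC I: 4.2·46/(10 − 0.058·46) → (966/5) ÷ (1833/250) = 16100/611 ≈ 26.350
Retention S: 1000/CN − 10 with CN=26.350 → S = 4500/161 ≈ 27.950 in
Ia = 0.2·(4500/161) = 900/161 in ≈ 5.590 in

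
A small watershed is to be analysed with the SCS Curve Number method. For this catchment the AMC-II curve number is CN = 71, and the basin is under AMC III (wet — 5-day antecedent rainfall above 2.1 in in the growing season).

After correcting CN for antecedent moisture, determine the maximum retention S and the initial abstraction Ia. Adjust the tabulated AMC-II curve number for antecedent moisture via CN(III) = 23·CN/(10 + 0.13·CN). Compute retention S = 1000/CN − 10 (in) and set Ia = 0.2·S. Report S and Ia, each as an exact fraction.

S = 2900/1633 in ≈ 1.776 in; Ia = 580/1633 in ≈ 0.355 in

CN(III) from CN(II)=71: (23·71)/(10 + 0.13·71) = 163300/1923 ≈ 84.919
Max retention: S = 1000/(163300/1923) − 10 = 2900/1633 in (≈ 1.776 in)
Ia = 0.2S: 0.2·1.776 = 0.355 in (exactly 580/1633)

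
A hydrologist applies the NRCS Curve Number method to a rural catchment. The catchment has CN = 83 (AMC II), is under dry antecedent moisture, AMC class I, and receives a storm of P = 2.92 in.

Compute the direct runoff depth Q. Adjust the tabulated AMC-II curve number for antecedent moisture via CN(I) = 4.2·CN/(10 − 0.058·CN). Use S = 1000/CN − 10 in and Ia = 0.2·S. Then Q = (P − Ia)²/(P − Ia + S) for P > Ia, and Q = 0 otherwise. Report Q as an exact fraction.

Q = 7180698121/12952189425 in ≈ 0.554 in

Dry (AMC I): CN(I) = 4.2·83/(10 − 0.058·83) = (1743/5)/(2593/500) = 174300/2593 ≈ 67.219
Retention S: 1000/CN − 10 with CN=67.219 → S = 8500/1743 ≈ 4.877 in
Ia = 0.2·(8500/1743) = 1700/1743 in ≈ 0.975 in
P − Ia = 2.920 − 0.975 = 84739/43575 ≈ 1.945 in (> 0, runoff occurs)
Q: (84739/43575)² ÷ (297239/43575) = 7180698121/12952189425 in (≈ 0.554 in)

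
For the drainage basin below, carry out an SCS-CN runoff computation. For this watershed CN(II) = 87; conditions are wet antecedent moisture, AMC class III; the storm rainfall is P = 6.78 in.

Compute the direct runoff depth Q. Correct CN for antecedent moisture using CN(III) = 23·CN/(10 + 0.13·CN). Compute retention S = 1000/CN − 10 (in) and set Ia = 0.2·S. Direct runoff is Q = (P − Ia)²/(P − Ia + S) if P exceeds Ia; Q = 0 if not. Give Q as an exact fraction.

Q = 442675984921/73070416950 in ≈ 6.058 in

Adjust CN=87 to AMC III: 23·87/(10 + 0.13·87) → 2001 ÷ (2131/100) = 200100/2131 ≈ 93.900
S = 1000/(200100/2131) − 10 = 1300/2001 in ≈ 0.650 in
Initial abstraction Ia = S/5 = (1300/2001)/5 = 260/2001 ≈ 0.130 in
P − Ia = 6.780 − 0.130 = 665339/100050 ≈ 6.650 in (> 0, runoff occurs)
Q = (665339/100050)²/((665339/100050) + 1300/2001) = (442675984921/10010002500)/(730339/100050) = 442675984921/73070416950 in ≈ 6.058 in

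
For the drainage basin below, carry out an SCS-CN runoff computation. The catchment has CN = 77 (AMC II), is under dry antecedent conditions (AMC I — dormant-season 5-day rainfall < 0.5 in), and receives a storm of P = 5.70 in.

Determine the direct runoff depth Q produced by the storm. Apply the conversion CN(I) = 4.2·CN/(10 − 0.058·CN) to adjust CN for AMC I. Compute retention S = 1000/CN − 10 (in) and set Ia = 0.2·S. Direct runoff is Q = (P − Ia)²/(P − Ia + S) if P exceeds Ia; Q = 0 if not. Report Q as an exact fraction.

Q = 4784350561/2978012730 in ≈ 1.607 in

CN(I) from CN(II)=77: (4.2·77)/(10 − 0.058·77) = 161700/2767 ≈ 58.439
Retention S: 1000/CN − 10 with CN=58.439 → S = 11500/1617 ≈ 7.112 in
Ia = 0.2S: 0.2·7.112 = 1.422 in (exactly 2300/1617)
P − Ia = 5.700 − 1.422 = 69169/16170 ≈ 4.278 in (> 0, runoff occurs)
Q: (69169/16170)² ÷ (184169/16170) = 4784350561/2978012730 in (≈ 1.607 in)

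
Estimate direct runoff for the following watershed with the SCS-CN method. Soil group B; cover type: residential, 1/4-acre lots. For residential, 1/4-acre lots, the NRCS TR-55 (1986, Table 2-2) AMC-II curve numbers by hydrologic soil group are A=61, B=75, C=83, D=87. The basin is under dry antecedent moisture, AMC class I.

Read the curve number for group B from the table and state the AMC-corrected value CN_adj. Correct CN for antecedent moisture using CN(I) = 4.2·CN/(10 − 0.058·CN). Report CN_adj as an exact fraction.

CN_adj = 6300/113 ≈ 55.752

NRCS table: residential, 1/4-acre lots, soil group B → CN(II) = 75
Adjust CN=75 to AMC I: 4.2·75/(10 − 0.058·75) → 315 ÷ (113/20) = 6300/113 ≈ 55.752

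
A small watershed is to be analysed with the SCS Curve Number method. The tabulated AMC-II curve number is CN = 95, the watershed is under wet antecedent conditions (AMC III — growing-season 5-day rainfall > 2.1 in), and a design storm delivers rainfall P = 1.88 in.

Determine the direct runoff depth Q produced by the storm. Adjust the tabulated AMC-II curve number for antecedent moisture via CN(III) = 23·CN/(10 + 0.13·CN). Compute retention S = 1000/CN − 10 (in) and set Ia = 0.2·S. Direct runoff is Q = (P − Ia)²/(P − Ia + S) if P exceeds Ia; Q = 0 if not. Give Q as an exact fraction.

Q = 401561521/246238575 in ≈ 1.631 in

Wet (AMC III): CN(III) = 23·95/(10 + 0.13·95) = 2185/(447/20) = 43700/447 ≈ 97.763
Max retention: S = 1000/(43700/447) − 10 = 100/437 in (≈ 0.229 in)
Initial abstraction Ia = S/5 = (100/437)/5 = 20/437 ≈ 0.046 in
P − Ia = 1.880 − 0.046 = 20039/10925 ≈ 1.834 in (> 0, runoff occurs)
Q = (20039/10925)²/((20039/10925) + 100/437) = (401561521/119355625)/(22539/10925) = 401561521/246238575 in ≈ 1.631 in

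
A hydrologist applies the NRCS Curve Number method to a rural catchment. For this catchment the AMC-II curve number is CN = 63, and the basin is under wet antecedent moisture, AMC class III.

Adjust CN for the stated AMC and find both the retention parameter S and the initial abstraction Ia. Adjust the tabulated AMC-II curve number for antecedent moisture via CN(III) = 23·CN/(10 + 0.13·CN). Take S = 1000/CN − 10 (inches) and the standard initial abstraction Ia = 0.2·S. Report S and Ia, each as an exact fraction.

S = 3700/1449 in ≈ 2.553 in; Ia = 740/1449 in ≈ 0.511 in

Wet (AMC III): CN(III) = 23·63/(10 + 0.13·63) = 1449/(1819/100) = 144900/1819 ≈ 79.659
Max retention: S = 1000/(144900/1819) − 10 = 3700/1449 in (≈ 2.553 in)
Ia = 0.2S: 0.2·2.553 = 0.511 in (exactly 740/1449)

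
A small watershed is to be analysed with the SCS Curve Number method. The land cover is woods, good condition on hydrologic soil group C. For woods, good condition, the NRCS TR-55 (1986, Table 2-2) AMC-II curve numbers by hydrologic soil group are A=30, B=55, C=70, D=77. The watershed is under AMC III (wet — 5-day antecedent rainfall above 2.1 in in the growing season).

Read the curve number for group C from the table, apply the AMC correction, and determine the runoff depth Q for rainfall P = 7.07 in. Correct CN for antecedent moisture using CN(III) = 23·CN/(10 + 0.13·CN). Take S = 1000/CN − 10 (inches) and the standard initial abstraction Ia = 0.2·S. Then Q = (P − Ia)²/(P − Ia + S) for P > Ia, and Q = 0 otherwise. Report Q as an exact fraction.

Q = 11626661929/2219014700 in ≈ 5.240 in

NRCS table: woods, good condition, soil group C → CN(II) = 70
Wet (AMC III): CN(III) = 23·70/(10 + 0.13·70) = 1610/(191/10) = 16100/191 ≈ 84.293
S = 1000/(16100/191) − 10 = 300/161 in ≈ 1.863 in
Ia = 0.2S: 0.2·1.863 = 0.373 in (exactly 60/161)
P − Ia = 7.070 − 0.373 = 107827/16100 ≈ 6.697 in (> 0, runoff occurs)
Q = (107827/16100)²/((107827/16100) + 300/161) = (11626661929/259210000)/(137827/16100) = 11626661929/2219014700 in ≈ 5.240 in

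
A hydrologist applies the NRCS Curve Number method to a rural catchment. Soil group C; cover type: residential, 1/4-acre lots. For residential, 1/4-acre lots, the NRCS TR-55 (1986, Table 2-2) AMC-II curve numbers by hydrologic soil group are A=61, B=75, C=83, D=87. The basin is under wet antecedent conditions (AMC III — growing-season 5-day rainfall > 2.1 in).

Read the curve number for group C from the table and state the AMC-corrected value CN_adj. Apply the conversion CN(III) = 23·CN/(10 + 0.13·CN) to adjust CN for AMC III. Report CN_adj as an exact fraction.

CN_adj = 190900/2079 ≈ 91.823

NRCS table: residential, 1/4-acre lots, soil group C → CN(II) = 83
Adjust CN=83 to AMC III: 23·83/(10 + 0.13·83) → 1909 ÷ (2079/100) = 190900/2079 ≈ 91.823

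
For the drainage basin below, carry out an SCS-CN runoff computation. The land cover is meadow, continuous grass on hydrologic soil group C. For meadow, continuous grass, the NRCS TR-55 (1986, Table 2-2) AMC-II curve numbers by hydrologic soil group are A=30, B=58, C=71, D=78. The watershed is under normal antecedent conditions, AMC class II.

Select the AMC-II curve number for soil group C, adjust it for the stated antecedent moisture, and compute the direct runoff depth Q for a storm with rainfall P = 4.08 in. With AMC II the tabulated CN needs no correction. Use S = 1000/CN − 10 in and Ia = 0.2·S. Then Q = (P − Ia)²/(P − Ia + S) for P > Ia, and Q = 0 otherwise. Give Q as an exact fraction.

NRCS table: meadow, continuous grass, soil group C → CN(II) = 71
AMC II — tabulated CN = 71 applies directly.
S = 1000/71 − 10 = 290/71 in ≈ 4.085 in
Ia = 0.2·(290/71) = 58/71 in ≈ 0.817 in
Since P=4.080 > Ia=0.817: effective rainfall P−Ia = 5792/1775 in
Q: (5792/1775)² ÷ (13042/1775) = 16773632/11574775 in (≈ 1.449 in)

Q = 16773632/11574775 in ≈ 1.449 in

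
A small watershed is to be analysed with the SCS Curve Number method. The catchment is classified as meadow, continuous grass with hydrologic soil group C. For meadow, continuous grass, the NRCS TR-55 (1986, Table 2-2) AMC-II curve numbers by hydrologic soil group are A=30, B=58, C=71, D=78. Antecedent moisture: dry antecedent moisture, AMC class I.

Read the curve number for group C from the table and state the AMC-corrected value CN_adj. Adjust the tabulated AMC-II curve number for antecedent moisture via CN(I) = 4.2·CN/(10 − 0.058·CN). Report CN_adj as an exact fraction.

CN_adj = 149100/2941 ≈ 50.697

NRCS table: meadow, continuous grass, soil group C → CN(II) = 71
Adjust CN=71 to AMC I: 4.2·71/(10 − 0.058·71) → (1491/5) ÷ (2941/500) = 149100/2941 ≈ 50.697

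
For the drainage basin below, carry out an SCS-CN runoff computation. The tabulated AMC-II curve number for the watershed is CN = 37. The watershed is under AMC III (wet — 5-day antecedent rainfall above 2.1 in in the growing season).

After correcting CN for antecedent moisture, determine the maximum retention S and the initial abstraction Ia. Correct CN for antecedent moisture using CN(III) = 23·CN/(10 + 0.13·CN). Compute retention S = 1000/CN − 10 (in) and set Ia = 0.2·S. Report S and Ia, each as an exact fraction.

CN(III) from CN(II)=37: (23·37)/(10 + 0.13·37) = 85100/1481 ≈ 57.461
Retention S: 1000/CN − 10 with CN=57.461 → S = 6300/851 ≈ 7.403 in
Initial abstraction Ia = S/5 = (6300/851)/5 = 1260/851 ≈ 1.481 in

S = 6300/851 in ≈ 7.403 in; Ia = 1260/851 in ≈ 1.481 in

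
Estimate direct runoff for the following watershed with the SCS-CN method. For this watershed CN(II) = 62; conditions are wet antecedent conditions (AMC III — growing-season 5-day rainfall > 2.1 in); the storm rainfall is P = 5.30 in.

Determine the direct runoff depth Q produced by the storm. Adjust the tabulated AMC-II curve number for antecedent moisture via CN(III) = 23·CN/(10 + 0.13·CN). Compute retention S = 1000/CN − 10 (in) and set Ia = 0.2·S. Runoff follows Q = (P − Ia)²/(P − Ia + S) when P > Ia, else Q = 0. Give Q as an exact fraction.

Adjust CN=62 to AMC III: 23·62/(10 + 0.13·62) → 1426 ÷ (903/50) = 71300/903 ≈ 78.959
S = 1000/(71300/903) − 10 = 1900/713 in ≈ 2.665 in
Ia = 0.2S: 0.2·2.665 = 0.533 in (exactly 380/713)
Excess rainfall: 5.300 − 0.533 = 4.767 in; P > Ia so Q > 0
Q = (33989/7130)²/((33989/7130) + 1900/713) = (1155252121/50836900)/(52989/7130) = 1155252121/377811570 in ≈ 3.058 in

Q = 1155252121/377811570 in ≈ 3.058 in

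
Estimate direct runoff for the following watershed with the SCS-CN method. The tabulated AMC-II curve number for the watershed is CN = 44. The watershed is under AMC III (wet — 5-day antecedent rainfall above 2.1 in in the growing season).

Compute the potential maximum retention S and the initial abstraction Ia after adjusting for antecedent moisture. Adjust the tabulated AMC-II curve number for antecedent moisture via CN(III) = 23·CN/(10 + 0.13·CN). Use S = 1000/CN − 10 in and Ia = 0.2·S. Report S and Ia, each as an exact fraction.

CN(III) from CN(II)=44: (23·44)/(10 + 0.13·44) = 25300/393 ≈ 64.377
Max retention: S = 1000/(25300/393) − 10 = 1400/253 in (≈ 5.534 in)
Ia = 0.2·(1400/253) = 280/253 in ≈ 1.107 in

S = 1400/253 in ≈ 5.534 in; Ia = 280/253 in ≈ 1.107 in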